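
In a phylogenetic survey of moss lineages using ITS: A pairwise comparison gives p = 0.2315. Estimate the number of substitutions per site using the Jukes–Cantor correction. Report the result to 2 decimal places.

d = −(3/4) ln(1 − 4p/3) = −0.75 ln(1 − 0.308667) = −0.75 ln(0.691333)
  = −0.75 × (-0.369134) = 0.276851 substitutions/site.

0.28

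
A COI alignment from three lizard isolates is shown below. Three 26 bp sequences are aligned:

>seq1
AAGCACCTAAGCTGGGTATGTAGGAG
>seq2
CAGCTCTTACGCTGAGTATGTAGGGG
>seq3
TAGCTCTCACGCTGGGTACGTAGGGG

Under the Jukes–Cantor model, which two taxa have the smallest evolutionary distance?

seq2 and seq3

seq1–seq2: 6/26 differ, p = 0.231, d = 0.276.
seq1–seq3: 7/26 differ, p = 0.269, d = 0.334.
seq2–seq3: 4/26 differ, p = 0.154, d = 0.172.
The smallest distance is between seq2 and seq3.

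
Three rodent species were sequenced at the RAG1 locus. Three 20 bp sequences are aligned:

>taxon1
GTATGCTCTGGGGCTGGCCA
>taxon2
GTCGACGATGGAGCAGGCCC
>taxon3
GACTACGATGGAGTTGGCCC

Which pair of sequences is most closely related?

taxon1–taxon2: 8/20 differ, p = 0.400, d = 0.572.
taxon1–taxon3: 8/20 differ, p = 0.400, d = 0.572.
taxon2–taxon3: 4/20 differ, p = 0.200, d = 0.233.
The smallest distance is between taxon2 and taxon3.

taxon2 and taxon3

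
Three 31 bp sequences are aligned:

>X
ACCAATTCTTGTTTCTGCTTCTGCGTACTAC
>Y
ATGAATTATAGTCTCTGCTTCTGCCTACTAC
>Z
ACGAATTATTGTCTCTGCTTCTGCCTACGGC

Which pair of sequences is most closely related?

X–Y: 6/31 differ, p = 0.194, d = 0.224.
X–Z: 6/31 differ, p = 0.194, d = 0.224.
Y–Z: 4/31 differ, p = 0.129, d = 0.142.
The smallest distance is between Y and Z.

Y and Z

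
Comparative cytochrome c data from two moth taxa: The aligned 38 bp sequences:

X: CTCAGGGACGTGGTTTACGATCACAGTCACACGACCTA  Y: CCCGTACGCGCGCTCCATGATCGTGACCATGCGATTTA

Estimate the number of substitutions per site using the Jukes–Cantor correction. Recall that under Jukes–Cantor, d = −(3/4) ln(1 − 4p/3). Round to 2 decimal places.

0.91

The sequences differ at 20 of 38 sites, so p = 20/38 ≈ 0.526316.
d = −(3/4) ln(1 − 4p/3) = −0.75 ln(1 − 0.701755) = −0.75 ln(0.298245)
  = −0.75 × (-1.209840) = 0.907380 substitutions/site.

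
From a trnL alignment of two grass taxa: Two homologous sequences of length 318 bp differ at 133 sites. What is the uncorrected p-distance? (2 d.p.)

0.42

p = 133/318 = 0.418238… ≈ 0.42 (to 2 d.p.).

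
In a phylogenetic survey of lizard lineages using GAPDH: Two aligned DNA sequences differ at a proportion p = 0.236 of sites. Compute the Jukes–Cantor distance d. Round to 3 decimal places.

0.283

d = −(3/4) ln(1 − 4p/3) = −0.75 ln(1 − 0.314667) = −0.75 ln(0.685333)
  = −0.75 × (-0.377850) = 0.283388 substitutions/site.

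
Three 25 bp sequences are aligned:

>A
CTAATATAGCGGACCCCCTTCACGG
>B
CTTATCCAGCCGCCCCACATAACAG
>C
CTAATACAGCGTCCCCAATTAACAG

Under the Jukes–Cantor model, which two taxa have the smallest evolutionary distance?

A–B: 9/25 differ, p = 0.360, d = 0.490.
A–C: 7/25 differ, p = 0.280, d = 0.351.
B–C: 6/25 differ, p = 0.240, d = 0.289.
The smallest distance is between B and C.

B and C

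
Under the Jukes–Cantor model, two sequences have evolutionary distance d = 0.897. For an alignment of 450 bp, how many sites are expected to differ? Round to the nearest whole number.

Invert JC69: p = (3/4)(1 − e^(−4d/3)) = 0.75 × (1 − e^(-1.196)) = 0.75 × (1 − 0.302401) = 0.523199.
Expected differing sites = pL ≈ 0.523199 × 450 = 235.43955 ≈ 235.

235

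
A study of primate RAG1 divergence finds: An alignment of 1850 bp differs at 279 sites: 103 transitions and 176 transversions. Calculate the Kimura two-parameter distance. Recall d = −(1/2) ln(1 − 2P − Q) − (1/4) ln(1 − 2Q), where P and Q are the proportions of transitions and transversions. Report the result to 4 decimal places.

0.1684

P = 103/1850 ≈ 0.055676 and Q = 176/1850 ≈ 0.095135.
Under the Kimura two-parameter model, d = −½ ln(1 − 2P − Q) − ¼ ln(1 − 2Q).
1 − 2P − Q = 0.793513, giving −½ ln(0.793513) = 0.115643.
1 − 2Q = 0.80973, giving −¼ ln(0.80973) = 0.052764.
d = 0.115643 + 0.052764 = 0.168407.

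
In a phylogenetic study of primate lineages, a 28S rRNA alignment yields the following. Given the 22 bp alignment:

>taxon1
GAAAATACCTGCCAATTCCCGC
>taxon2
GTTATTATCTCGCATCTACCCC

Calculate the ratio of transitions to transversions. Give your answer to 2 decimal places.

Transitions are A↔G and C↔T; transversions are all other mismatches.
Transitions: 2. Transversions: 8.
R = 2/8 = 0.25.

0.25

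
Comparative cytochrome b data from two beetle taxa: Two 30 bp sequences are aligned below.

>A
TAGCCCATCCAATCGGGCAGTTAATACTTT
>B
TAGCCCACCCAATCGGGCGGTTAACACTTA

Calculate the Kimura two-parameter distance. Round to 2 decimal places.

0.15

Of 30 sites, 3 differences are transitions and 1 are transversions, so P = 3/30 = 0.1 and Q = 1/30 ≈ 0.033333.
Under the Kimura two-parameter model, d = −½ ln(1 − 2P − Q) − ¼ ln(1 − 2Q).
1 − 2P − Q = 0.766667, giving −½ ln(0.766667) = 0.132851.
1 − 2Q = 0.933334, giving −¼ ln(0.933334) = 0.017248.
d = 0.132851 + 0.017248 = 0.150099.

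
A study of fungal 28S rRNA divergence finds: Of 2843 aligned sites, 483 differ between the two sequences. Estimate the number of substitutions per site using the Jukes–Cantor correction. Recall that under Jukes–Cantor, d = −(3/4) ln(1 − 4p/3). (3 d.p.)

0.193

p = 483/2843 ≈ 0.169891.
d = −(3/4) ln(1 − 4p/3) = −0.75 ln(1 − 0.226521) = −0.75 ln(0.773479)
  = −0.75 × (-0.256857) = 0.192643 substitutions/site.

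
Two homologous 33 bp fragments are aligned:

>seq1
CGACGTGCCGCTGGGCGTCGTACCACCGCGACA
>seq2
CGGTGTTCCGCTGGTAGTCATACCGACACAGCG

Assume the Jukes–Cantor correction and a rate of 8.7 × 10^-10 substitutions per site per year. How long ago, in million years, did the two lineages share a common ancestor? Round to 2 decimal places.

The sequences differ at 12 of 33 sites, so p = 12/33 ≈ 0.363636.
d = −(3/4) ln(1 − 4p/3) = −0.75 ln(1 − 0.484848) = −0.75 ln(0.515152)
  = −0.75 × (-0.663293) = 0.497470 substitutions/site.
Under a molecular clock d = 2μt, so t = d/(2μ) = 0.497470 / (2 × 8.7 × 10^-10) = 285.90 million years.

285.90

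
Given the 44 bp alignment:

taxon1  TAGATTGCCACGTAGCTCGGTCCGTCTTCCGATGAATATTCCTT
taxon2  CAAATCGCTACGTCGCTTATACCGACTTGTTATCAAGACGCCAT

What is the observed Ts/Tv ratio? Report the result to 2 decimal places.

0.80

Transitions are A↔G and C↔T; transversions are all other mismatches.
Transitions: 8. Transversions: 10.
R = 8/10 = 0.80.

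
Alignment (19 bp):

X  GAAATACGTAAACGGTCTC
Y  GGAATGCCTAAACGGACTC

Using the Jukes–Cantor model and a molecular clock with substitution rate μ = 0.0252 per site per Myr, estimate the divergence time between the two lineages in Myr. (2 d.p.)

4.90

The sequences differ at 4 of 19 sites (2, 6, 8, 16), so p = 4/19 ≈ 0.210526.
d = −(3/4) ln(1 − 4p/3) = −0.75 ln(1 − 0.280701) = −0.75 ln(0.719299)
  = −0.75 × (-0.329478) = 0.247109 substitutions/site.
Under a molecular clock d = 2μt, so t = d/(2μ) = 0.247109 / (2 × 0.0252) = 4.90 Myr.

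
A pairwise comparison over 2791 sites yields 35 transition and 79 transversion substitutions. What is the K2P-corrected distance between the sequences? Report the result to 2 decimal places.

0.04

P = 35/2791 ≈ 0.01254 and Q = 79/2791 ≈ 0.028305.
Under the Kimura two-parameter model, d = −½ ln(1 − 2P − Q) − ¼ ln(1 − 2Q).
1 − 2P − Q = 0.946615, giving −½ ln(0.946615) = 0.027431.
1 − 2Q = 0.94339, giving −¼ ln(0.94339) = 0.014569.
d = 0.027431 + 0.014569 = 0.042000.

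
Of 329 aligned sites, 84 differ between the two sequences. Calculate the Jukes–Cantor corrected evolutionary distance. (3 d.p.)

0.312

p = 84/329 ≈ 0.255319.
d = −(3/4) ln(1 − 4p/3) = −0.75 ln(1 − 0.340425) = −0.75 ln(0.659575)
  = −0.75 × (-0.416160) = 0.312120 substitutions/site.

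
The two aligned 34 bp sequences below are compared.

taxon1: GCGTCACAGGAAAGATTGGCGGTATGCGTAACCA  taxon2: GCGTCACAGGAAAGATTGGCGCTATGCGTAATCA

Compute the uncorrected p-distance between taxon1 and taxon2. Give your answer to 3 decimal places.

0.059

The sequences differ at 2 of 34 positions (sites 22, 32).
p = 2/34 = 0.058823… ≈ 0.059 (to 3 d.p.).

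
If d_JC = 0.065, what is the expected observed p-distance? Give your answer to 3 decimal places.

0.062

p = (3/4)(1 − e^(−4d/3)) = 0.75 × (1 − e^(-0.086667)) = 0.75 × (1 − 0.916982) = 0.062264.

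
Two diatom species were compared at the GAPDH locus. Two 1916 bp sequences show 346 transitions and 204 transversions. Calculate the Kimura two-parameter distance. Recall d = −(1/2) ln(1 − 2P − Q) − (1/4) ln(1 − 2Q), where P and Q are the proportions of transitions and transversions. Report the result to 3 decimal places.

P = 346/1916 ≈ 0.180585 and Q = 204/1916 ≈ 0.106472.
Under the Kimura two-parameter model, d = −½ ln(1 − 2P − Q) − ¼ ln(1 − 2Q).
1 − 2P − Q = 0.532358, giving −½ ln(0.532358) = 0.315220.
1 − 2Q = 0.787056, giving −¼ ln(0.787056) = 0.059864.
d = 0.315220 + 0.059864 = 0.375084.

0.375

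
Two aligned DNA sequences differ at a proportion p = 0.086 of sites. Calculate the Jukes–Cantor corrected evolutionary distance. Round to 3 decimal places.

d = −(3/4) ln(1 − 4p/3) = −0.75 ln(1 − 0.114667) = −0.75 ln(0.885333)
  = −0.75 × (-0.121791) = 0.091343 substitutions/site.

0.091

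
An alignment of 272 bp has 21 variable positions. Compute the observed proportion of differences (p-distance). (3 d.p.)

0.077

p = 21/272 = 0.077205… ≈ 0.077 (to 3 d.p.).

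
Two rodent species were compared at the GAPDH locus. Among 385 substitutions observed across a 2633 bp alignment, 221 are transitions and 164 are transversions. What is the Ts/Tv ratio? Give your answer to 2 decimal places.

1.35

R = 221/164 = 1.347560… ≈ 1.35 (to 2 d.p.).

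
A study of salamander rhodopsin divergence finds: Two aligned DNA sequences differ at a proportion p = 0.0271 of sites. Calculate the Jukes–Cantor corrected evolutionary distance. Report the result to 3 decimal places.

0.028

d = −(3/4) ln(1 − 4p/3) = −0.75 ln(1 − 0.036133) = −0.75 ln(0.963867)
  = −0.75 × (-0.036802) = 0.027602 substitutions/site.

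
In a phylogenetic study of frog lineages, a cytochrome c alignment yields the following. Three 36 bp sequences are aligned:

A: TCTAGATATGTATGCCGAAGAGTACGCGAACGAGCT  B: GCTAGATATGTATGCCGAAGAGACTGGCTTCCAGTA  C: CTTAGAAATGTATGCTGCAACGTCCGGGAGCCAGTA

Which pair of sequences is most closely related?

A and B

A–B: 11/36 differ, p = 0.306, d = 0.392.
A–C: 13/36 differ, p = 0.361, d = 0.493.
B–C: 12/36 differ, p = 0.333, d = 0.441.
The smallest distance is between A and B.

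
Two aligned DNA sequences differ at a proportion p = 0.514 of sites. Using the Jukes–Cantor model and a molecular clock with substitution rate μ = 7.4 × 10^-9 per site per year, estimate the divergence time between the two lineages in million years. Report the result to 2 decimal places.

58.59

d = −(3/4) ln(1 − 4p/3) = −0.75 ln(1 − 0.685333) = −0.75 ln(0.314667)
  = −0.75 × (-1.156240) = 0.867180 substitutions/site.
Under a molecular clock d = 2μt, so t = d/(2μ) = 0.867180 / (2 × 7.4 × 10^-9) = 58.59 million years.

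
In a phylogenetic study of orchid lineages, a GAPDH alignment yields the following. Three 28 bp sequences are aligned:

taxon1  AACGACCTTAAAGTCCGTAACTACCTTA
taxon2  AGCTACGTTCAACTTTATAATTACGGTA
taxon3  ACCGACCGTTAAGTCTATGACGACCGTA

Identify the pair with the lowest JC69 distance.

taxon1–taxon2: 11/28 differ, p = 0.393, d = 0.556.
taxon1–taxon3: 8/28 differ, p = 0.286, d = 0.360.
taxon2–taxon3: 11/28 differ, p = 0.393, d = 0.556.
The smallest distance is between taxon1 and taxon3.

taxon1 and taxon3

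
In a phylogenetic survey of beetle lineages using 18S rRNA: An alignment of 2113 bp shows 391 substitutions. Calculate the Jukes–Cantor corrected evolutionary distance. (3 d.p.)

0.212

p = 391/2113 ≈ 0.185045.
d = −(3/4) ln(1 − 4p/3) = −0.75 ln(1 − 0.246727) = −0.75 ln(0.753273)
  = −0.75 × (-0.283328) = 0.212496 substitutions/site.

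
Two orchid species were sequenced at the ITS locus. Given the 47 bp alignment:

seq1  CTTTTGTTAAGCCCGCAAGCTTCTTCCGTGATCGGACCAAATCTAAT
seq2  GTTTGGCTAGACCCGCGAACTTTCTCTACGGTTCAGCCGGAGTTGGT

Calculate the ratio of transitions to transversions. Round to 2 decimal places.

Transitions are A↔G and C↔T; transversions are all other mismatches.
Transitions: 19. Transversions: 4.
R = 19/4 = 4.75.

4.75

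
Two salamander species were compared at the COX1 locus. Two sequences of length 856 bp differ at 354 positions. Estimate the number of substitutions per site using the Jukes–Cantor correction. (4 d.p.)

0.6012

p = 354/856 ≈ 0.413551.
d = −(3/4) ln(1 − 4p/3) = −0.75 ln(1 − 0.551401) = −0.75 ln(0.448599)
  = −0.75 × (-0.801626) = 0.601220 substitutions/site.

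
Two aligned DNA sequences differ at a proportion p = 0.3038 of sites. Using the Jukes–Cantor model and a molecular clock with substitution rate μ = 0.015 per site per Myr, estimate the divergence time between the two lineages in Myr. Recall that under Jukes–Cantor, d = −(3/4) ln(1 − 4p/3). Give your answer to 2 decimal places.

d = −(3/4) ln(1 − 4p/3) = −0.75 ln(1 − 0.405067) = −0.75 ln(0.594933)
  = −0.75 × (-0.519306) = 0.389480 substitutions/site.
Under a molecular clock d = 2μt, so t = d/(2μ) = 0.389480 / (2 × 0.015) = 12.98 Myr.

12.98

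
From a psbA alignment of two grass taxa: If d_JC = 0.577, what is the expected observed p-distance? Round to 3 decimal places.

0.403

p = (3/4)(1 − e^(−4d/3)) = 0.75 × (1 − e^(-0.769333)) = 0.75 × (1 − 0.463322) = 0.402509.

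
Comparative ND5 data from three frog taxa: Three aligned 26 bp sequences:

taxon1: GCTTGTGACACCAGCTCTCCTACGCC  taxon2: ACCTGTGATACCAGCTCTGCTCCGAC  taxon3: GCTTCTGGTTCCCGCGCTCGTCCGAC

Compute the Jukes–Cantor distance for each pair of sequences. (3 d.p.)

taxon1–taxon2: 6/26 sites differ → p ≈ 0.230769, d = −0.75 ln(1 − 0.307692) = 0.275793 ≈ 0.276.
taxon1–taxon3: 9/26 sites differ → p ≈ 0.346154, d = −0.75 ln(1 − 0.461539) = 0.464280 ≈ 0.464.
taxon2–taxon3: 9/26 sites differ → p ≈ 0.346154, d = −0.75 ln(1 − 0.461539) = 0.464280 ≈ 0.464.

d(taxon1,taxon2) = 0.276, d(taxon1,taxon3) = 0.464, d(taxon2,taxon3) = 0.464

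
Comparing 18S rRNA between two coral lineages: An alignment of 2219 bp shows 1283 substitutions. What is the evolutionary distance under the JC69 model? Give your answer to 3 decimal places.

1.105

p = 1283/2219 ≈ 0.578188.
d = −(3/4) ln(1 − 4p/3) = −0.75 ln(1 − 0.770917) = −0.75 ln(0.229083)
  = −0.75 × (-1.473671) = 1.105253 substitutions/site.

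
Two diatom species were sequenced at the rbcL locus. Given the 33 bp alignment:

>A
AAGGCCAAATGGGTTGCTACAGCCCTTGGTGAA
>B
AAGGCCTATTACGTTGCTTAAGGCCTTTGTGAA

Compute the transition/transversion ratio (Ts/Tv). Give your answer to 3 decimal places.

0.143

Transitions are A↔G and C↔T; transversions are all other mismatches.
Transitions: 1. Transversions: 7.
R = 1/7 = 0.142857… ≈ 0.143 (to 3 d.p.).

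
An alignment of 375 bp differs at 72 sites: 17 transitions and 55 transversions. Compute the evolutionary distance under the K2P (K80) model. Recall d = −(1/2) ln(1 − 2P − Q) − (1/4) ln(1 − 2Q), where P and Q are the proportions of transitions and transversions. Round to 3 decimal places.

P = 17/375 ≈ 0.045333 and Q = 55/375 ≈ 0.146667.
Under the Kimura two-parameter model, d = −½ ln(1 − 2P − Q) − ¼ ln(1 − 2Q).
1 − 2P − Q = 0.762667, giving −½ ln(0.762667) = 0.135467.
1 − 2Q = 0.706666, giving −¼ ln(0.706666) = 0.086799.
d = 0.135467 + 0.086799 = 0.222266.

0.222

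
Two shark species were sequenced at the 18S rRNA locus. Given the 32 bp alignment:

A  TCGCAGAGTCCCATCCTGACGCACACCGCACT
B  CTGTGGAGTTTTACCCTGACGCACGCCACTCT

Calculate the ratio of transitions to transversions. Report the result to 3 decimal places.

10.000

Transitions are A↔G and C↔T; transversions are all other mismatches.
Transitions: 10. Transversions: 1.
R = 10/1 = 10.000.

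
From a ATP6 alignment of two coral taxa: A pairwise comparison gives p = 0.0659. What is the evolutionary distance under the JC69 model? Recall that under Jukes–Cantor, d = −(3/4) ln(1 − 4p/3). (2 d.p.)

d = −(3/4) ln(1 − 4p/3) = −0.75 ln(1 − 0.087867) = −0.75 ln(0.912133)
  = −0.75 × (-0.091969) = 0.068977 substitutions/site.

0.07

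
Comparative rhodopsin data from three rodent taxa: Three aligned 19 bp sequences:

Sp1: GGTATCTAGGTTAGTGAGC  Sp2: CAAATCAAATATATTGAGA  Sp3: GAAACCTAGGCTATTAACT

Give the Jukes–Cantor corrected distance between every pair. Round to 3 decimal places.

d(Sp1,Sp2) = 0.749, d(Sp1,Sp3) = 0.618, d(Sp2,Sp3) = 0.749

Sp1–Sp2: 9/19 sites differ → p ≈ 0.473684, d = −0.75 ln(1 − 0.631579) = 0.748897 ≈ 0.749.
Sp1–Sp3: 8/19 sites differ → p ≈ 0.421053, d = −0.75 ln(1 − 0.561404) = 0.618132 ≈ 0.618.
Sp2–Sp3: 9/19 sites differ → p ≈ 0.473684, d = −0.75 ln(1 − 0.631579) = 0.748897 ≈ 0.749.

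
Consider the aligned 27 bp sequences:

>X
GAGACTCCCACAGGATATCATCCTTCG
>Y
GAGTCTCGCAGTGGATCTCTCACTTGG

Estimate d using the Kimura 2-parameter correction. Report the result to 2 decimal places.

Of 27 sites, 1 differences are transitions and 8 are transversions, so P = 1/27 ≈ 0.037037 and Q = 8/27 ≈ 0.296296.
Under the Kimura two-parameter model, d = −½ ln(1 − 2P − Q) − ¼ ln(1 − 2Q).
1 − 2P − Q = 0.62963, giving −½ ln(0.62963) = 0.231311.
1 − 2Q = 0.407408, giving −¼ ln(0.407408) = 0.224485.
d = 0.231311 + 0.224485 = 0.455796.

0.46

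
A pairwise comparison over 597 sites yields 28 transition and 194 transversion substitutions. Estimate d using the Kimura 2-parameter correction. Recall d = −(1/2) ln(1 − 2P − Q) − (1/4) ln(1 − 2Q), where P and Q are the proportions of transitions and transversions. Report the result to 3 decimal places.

0.534

P = 28/597 ≈ 0.046901 and Q = 194/597 ≈ 0.324958.
Under the Kimura two-parameter model, d = −½ ln(1 − 2P − Q) − ¼ ln(1 − 2Q).
1 − 2P − Q = 0.58124, giving −½ ln(0.58124) = 0.271296.
1 − 2Q = 0.350084, giving −¼ ln(0.350084) = 0.262396.
d = 0.271296 + 0.262396 = 0.533692.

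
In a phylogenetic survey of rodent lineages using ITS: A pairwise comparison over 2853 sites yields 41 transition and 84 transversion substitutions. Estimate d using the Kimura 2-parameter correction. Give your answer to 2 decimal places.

P = 41/2853 ≈ 0.014371 and Q = 84/2853 ≈ 0.029443.
Under the Kimura two-parameter model, d = −½ ln(1 − 2P − Q) − ¼ ln(1 − 2Q).
1 − 2P − Q = 0.941815, giving −½ ln(0.941815) = 0.029973.
1 − 2Q = 0.941114, giving −¼ ln(0.941114) = 0.015173.
d = 0.029973 + 0.015173 = 0.045146.

0.05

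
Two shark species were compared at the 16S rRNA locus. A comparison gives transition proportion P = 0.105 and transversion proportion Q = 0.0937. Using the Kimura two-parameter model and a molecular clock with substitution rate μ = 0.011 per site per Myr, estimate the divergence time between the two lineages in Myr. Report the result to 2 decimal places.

Under the Kimura two-parameter model, d = −½ ln(1 − 2P − Q) − ¼ ln(1 − 2Q).
1 − 2P − Q = 0.6963, giving −½ ln(0.6963) = 0.180987.
1 − 2Q = 0.8126, giving −¼ ln(0.8126) = 0.051879.
d = 0.180987 + 0.051879 = 0.232866.
Under a molecular clock d = 2μt, so t = d/(2μ) = 0.232866 / (2 × 0.011) = 10.58 Myr.

10.58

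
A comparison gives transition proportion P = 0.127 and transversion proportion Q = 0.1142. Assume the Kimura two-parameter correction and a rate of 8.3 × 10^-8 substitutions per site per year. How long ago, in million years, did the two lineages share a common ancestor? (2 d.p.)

1.77

Under the Kimura two-parameter model, d = −½ ln(1 − 2P − Q) − ¼ ln(1 − 2Q).
1 − 2P − Q = 0.6318, giving −½ ln(0.6318) = 0.229591.
1 − 2Q = 0.7716, giving −¼ ln(0.7716) = 0.064822.
d = 0.229591 + 0.064822 = 0.294413.
Under a molecular clock d = 2μt, so t = d/(2μ) = 0.294413 / (2 × 8.3 × 10^-8) = 1.77 million years.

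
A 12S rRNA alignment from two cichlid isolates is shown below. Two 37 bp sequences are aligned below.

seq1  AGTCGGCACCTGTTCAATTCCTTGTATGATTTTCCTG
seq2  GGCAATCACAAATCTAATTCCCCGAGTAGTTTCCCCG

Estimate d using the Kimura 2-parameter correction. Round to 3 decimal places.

0.988

Of 37 sites, 13 differences are transitions and 5 are transversions, so P = 13/37 ≈ 0.351351 and Q = 5/37 ≈ 0.135135.
Under the Kimura two-parameter model, d = −½ ln(1 − 2P − Q) − ¼ ln(1 − 2Q).
1 − 2P − Q = 0.162163, giving −½ ln(0.162163) = 0.909577.
1 − 2Q = 0.72973, giving −¼ ln(0.72973) = 0.078770.
d = 0.909577 + 0.078770 = 0.988347.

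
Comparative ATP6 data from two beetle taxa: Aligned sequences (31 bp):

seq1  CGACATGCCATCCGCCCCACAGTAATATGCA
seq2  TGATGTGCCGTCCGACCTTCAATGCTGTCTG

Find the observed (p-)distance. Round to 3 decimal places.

The sequences differ at 14 of 31 positions.
p = 14/31 = 0.451612… ≈ 0.452 (to 3 d.p.).

0.452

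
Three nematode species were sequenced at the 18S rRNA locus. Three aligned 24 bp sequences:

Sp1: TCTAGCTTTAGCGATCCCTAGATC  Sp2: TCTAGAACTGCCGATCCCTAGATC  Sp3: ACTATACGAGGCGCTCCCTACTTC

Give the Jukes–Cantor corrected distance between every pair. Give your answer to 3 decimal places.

Sp1–Sp2: 5/24 sites differ → p ≈ 0.208333, d = −0.75 ln(1 − 0.277777) = 0.244066 ≈ 0.244.
Sp1–Sp3: 10/24 sites differ → p ≈ 0.416667, d = −0.75 ln(1 − 0.555556) = 0.608198 ≈ 0.608.
Sp2–Sp3: 9/24 sites differ → p = 0.375, d = −0.75 ln(1 − 0.5) = 0.519860 ≈ 0.520.

d(Sp1,Sp2) = 0.244, d(Sp1,Sp3) = 0.608, d(Sp2,Sp3) = 0.520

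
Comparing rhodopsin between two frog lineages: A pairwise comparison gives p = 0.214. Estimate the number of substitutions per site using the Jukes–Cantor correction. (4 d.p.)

0.2520

d = −(3/4) ln(1 − 4p/3) = −0.75 ln(1 − 0.285333) = −0.75 ln(0.714667)
  = −0.75 × (-0.335939) = 0.251954 substitutions/site.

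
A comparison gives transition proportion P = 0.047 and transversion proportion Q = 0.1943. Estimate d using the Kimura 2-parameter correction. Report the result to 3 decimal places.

Under the Kimura two-parameter model, d = −½ ln(1 − 2P − Q) − ¼ ln(1 − 2Q).
1 − 2P − Q = 0.7117, giving −½ ln(0.7117) = 0.170049.
1 − 2Q = 0.6114, giving −¼ ln(0.6114) = 0.123001.
d = 0.170049 + 0.123001 = 0.293050.

0.293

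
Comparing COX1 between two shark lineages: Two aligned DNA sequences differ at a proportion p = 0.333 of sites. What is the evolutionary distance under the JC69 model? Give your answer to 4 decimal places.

0.4402

d = −(3/4) ln(1 − 4p/3) = −0.75 ln(1 − 0.444) = −0.75 ln(0.556)
  = −0.75 × (-0.586987) = 0.440240 substitutions/site.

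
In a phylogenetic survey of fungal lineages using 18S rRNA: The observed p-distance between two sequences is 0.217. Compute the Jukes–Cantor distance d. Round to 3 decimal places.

d = −(3/4) ln(1 − 4p/3) = −0.75 ln(1 − 0.289333) = −0.75 ln(0.710667)
  = −0.75 × (-0.341551) = 0.256163 substitutions/site.

0.256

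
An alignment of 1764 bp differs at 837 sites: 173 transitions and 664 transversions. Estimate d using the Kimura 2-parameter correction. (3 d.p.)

0.774

P = 173/1764 ≈ 0.098073 and Q = 664/1764 ≈ 0.376417.
Under the Kimura two-parameter model, d = −½ ln(1 − 2P − Q) − ¼ ln(1 − 2Q).
1 − 2P − Q = 0.427437, giving −½ ln(0.427437) = 0.424974.
1 − 2Q = 0.247166, giving −¼ ln(0.247166) = 0.349424.
d = 0.424974 + 0.349424 = 0.774398.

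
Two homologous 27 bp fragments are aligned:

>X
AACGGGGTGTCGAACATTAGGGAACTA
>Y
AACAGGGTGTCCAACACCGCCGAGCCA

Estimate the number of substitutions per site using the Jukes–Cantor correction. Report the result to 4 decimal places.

0.4408

The sequences differ at 9 of 27 sites (4, 12, 17, 18, 19, 20, 21, 24, 26), so p = 9/27 ≈ 0.333333.
d = −(3/4) ln(1 − 4p/3) = −0.75 ln(1 − 0.444444) = −0.75 ln(0.555556)
  = −0.75 × (-0.587786) = 0.440840 substitutions/site.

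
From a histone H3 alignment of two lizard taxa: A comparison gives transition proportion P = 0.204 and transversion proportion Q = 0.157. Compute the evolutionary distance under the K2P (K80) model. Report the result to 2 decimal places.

Under the Kimura two-parameter model, d = −½ ln(1 − 2P − Q) − ¼ ln(1 − 2Q).
1 − 2P − Q = 0.435, giving −½ ln(0.435) = 0.416205.
1 − 2Q = 0.686, giving −¼ ln(0.686) = 0.094219.
d = 0.416205 + 0.094219 = 0.510424.

0.51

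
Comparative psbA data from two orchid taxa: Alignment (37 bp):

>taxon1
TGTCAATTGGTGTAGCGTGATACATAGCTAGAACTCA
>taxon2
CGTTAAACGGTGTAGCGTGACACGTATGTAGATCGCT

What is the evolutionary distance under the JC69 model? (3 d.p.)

0.379

The sequences differ at 11 of 37 sites, so p = 11/37 ≈ 0.297297.
d = −(3/4) ln(1 − 4p/3) = −0.75 ln(1 − 0.396396) = −0.75 ln(0.603604)
  = −0.75 × (-0.504837) = 0.378628 substitutions/site.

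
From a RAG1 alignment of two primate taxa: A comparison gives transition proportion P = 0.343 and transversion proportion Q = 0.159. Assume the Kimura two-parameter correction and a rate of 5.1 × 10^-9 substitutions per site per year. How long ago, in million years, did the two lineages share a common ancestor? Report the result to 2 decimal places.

100.77

Under the Kimura two-parameter model, d = −½ ln(1 − 2P − Q) − ¼ ln(1 − 2Q).
1 − 2P − Q = 0.155, giving −½ ln(0.155) = 0.932165.
1 − 2Q = 0.682, giving −¼ ln(0.682) = 0.095681.
d = 0.932165 + 0.095681 = 1.027846.
Under a molecular clock d = 2μt, so t = d/(2μ) = 1.027846 / (2 × 5.1 × 10^-9) = 100.77 million years.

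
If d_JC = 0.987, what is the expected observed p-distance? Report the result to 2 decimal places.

p = (3/4)(1 − e^(−4d/3)) = 0.75 × (1 − e^(-1.316)) = 0.75 × (1 − 0.268206) = 0.548846.

0.55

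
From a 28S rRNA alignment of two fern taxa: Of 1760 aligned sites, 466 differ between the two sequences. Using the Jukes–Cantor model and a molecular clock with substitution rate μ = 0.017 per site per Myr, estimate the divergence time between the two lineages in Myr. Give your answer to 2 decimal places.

9.61

p = 466/1760 ≈ 0.264773.
d = −(3/4) ln(1 − 4p/3) = −0.75 ln(1 − 0.353031) = −0.75 ln(0.646969)
  = −0.75 × (-0.435457) = 0.326593 substitutions/site.
Under a molecular clock d = 2μt, so t = d/(2μ) = 0.326593 / (2 × 0.017) = 9.61 Myr.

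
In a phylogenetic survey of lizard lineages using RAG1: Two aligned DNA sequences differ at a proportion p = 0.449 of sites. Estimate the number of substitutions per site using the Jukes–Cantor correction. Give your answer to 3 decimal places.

d = −(3/4) ln(1 − 4p/3) = −0.75 ln(1 − 0.598667) = −0.75 ln(0.401333)
  = −0.75 × (-0.912964) = 0.684723 substitutions/site.

0.685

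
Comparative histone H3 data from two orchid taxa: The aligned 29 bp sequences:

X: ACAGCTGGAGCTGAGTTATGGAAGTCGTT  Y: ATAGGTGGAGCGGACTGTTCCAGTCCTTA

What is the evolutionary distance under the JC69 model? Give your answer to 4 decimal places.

0.6829

The sequences differ at 13 of 29 sites, so p = 13/29 ≈ 0.448276.
d = −(3/4) ln(1 − 4p/3) = −0.75 ln(1 − 0.597701) = −0.75 ln(0.402299)
  = −0.75 × (-0.910560) = 0.682920 substitutions/site.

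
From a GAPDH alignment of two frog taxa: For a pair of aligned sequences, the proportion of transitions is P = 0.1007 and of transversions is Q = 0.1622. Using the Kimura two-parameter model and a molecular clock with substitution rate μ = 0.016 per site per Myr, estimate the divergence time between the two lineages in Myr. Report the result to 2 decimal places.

Under the Kimura two-parameter model, d = −½ ln(1 − 2P − Q) − ¼ ln(1 − 2Q).
1 − 2P − Q = 0.6364, giving −½ ln(0.6364) = 0.225964.
1 − 2Q = 0.6756, giving −¼ ln(0.6756) = 0.098039.
d = 0.225964 + 0.098039 = 0.324003.
Under a molecular clock d = 2μt, so t = d/(2μ) = 0.324003 / (2 × 0.016) = 10.13 Myr.

10.13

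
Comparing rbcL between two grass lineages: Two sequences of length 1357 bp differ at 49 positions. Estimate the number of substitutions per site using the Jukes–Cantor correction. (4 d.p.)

0.0370

p = 49/1357 ≈ 0.036109.
d = −(3/4) ln(1 − 4p/3) = −0.75 ln(1 − 0.048145) = −0.75 ln(0.951855)
  = −0.75 × (-0.049343) = 0.037007 substitutions/site.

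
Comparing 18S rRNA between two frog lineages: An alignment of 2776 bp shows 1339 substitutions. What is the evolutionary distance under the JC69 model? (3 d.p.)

0.773

p = 1339/2776 ≈ 0.482349.
d = −(3/4) ln(1 − 4p/3) = −0.75 ln(1 − 0.643132) = −0.75 ln(0.356868)
  = −0.75 × (-1.030389) = 0.772792 substitutions/site.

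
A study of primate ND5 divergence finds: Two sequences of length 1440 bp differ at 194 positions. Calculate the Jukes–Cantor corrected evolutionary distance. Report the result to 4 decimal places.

p = 194/1440 ≈ 0.134722.
d = −(3/4) ln(1 − 4p/3) = −0.75 ln(1 − 0.179629) = −0.75 ln(0.820371)
  = −0.75 × (-0.197999) = 0.148499 substitutions/site.

0.1485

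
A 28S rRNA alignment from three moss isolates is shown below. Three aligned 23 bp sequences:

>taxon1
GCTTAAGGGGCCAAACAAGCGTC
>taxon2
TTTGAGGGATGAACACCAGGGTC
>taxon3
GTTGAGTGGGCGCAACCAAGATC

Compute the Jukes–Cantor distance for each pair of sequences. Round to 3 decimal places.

taxon1–taxon2: 11/23 sites differ → p ≈ 0.478261, d = −0.75 ln(1 − 0.637681) = 0.761423 ≈ 0.761.
taxon1–taxon3: 10/23 sites differ → p ≈ 0.434783, d = −0.75 ln(1 − 0.579711) = 0.650110 ≈ 0.650.
taxon2–taxon3: 10/23 sites differ → p ≈ 0.434783, d = −0.75 ln(1 − 0.579711) = 0.650110 ≈ 0.650.

d(taxon1,taxon2) = 0.761, d(taxon1,taxon3) = 0.650, d(taxon2,taxon3) = 0.650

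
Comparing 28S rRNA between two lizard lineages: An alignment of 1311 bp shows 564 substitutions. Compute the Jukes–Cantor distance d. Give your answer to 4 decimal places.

p = 564/1311 ≈ 0.430206.
d = −(3/4) ln(1 − 4p/3) = −0.75 ln(1 − 0.573608) = −0.75 ln(0.426392)
  = −0.75 × (-0.852396) = 0.639297 substitutions/site.

0.6393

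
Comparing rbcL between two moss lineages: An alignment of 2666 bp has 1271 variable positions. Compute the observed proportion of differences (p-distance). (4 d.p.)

p = 1271/2666 = 0.476744… ≈ 0.4767 (to 4 d.p.).

0.4767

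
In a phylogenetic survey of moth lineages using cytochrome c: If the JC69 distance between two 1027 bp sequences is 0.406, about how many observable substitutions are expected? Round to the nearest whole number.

322

Invert JC69: p = (3/4)(1 − e^(−4d/3)) = 0.75 × (1 − e^(-0.541333)) = 0.75 × (1 − 0.581972) = 0.313521.
Expected differing sites = pL ≈ 0.313521 × 1027 = 321.986067 ≈ 322.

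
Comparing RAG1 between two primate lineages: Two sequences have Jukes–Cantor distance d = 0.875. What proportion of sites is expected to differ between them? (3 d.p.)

0.516

p = (3/4)(1 − e^(−4d/3)) = 0.75 × (1 − e^(-1.166667)) = 0.75 × (1 − 0.311403) = 0.516448.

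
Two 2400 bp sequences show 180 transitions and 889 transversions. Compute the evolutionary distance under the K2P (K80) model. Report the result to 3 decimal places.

0.705

P = 180/2400 = 0.075 and Q = 889/2400 ≈ 0.370417.
Under the Kimura two-parameter model, d = −½ ln(1 − 2P − Q) − ¼ ln(1 − 2Q).
1 − 2P − Q = 0.479583, giving −½ ln(0.479583) = 0.367419.
1 − 2Q = 0.259166, giving −¼ ln(0.259166) = 0.337572.
d = 0.367419 + 0.337572 = 0.704991.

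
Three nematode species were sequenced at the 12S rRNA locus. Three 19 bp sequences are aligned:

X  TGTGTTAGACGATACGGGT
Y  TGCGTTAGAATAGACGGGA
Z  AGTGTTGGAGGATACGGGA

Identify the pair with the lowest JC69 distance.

X–Y: 5/19 differ, p = 0.263, d = 0.324.
X–Z: 4/19 differ, p = 0.211, d = 0.247.
Y–Z: 6/19 differ, p = 0.316, d = 0.410.
The smallest distance is between X and Z.

X and Z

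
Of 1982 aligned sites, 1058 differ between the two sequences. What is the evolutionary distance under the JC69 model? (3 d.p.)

0.933

p = 1058/1982 ≈ 0.533804.
d = −(3/4) ln(1 − 4p/3) = −0.75 ln(1 − 0.711739) = −0.75 ln(0.288261)
  = −0.75 × (-1.243889) = 0.932917 substitutions/site.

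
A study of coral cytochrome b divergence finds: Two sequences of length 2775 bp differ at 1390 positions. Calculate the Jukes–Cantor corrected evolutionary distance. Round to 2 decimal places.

0.83

p = 1390/2775 ≈ 0.500901.
d = −(3/4) ln(1 − 4p/3) = −0.75 ln(1 − 0.667868) = −0.75 ln(0.332132)
  = −0.75 × (-1.102223) = 0.826667 substitutions/site.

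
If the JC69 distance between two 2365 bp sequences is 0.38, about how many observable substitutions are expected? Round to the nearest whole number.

Invert JC69: p = (3/4)(1 − e^(−4d/3)) = 0.75 × (1 − e^(-0.506667)) = 0.75 × (1 − 0.602500) = 0.298125.
Expected differing sites = pL ≈ 0.298125 × 2365 = 705.065625 ≈ 705.

705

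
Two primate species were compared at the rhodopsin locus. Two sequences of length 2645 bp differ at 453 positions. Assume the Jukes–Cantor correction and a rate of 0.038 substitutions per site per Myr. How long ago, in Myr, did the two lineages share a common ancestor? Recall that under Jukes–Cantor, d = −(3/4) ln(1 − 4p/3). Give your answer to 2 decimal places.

2.56

p = 453/2645 ≈ 0.171267.
d = −(3/4) ln(1 − 4p/3) = −0.75 ln(1 − 0.228356) = −0.75 ln(0.771644)
  = −0.75 × (-0.259232) = 0.194424 substitutions/site.
Under a molecular clock d = 2μt, so t = d/(2μ) = 0.194424 / (2 × 0.038) = 2.56 Myr.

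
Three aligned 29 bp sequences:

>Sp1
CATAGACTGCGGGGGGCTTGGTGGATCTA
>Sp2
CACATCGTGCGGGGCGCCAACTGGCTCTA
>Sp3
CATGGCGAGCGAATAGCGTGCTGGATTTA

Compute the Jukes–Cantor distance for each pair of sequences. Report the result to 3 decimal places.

Sp1–Sp2: 10/29 sites differ → p ≈ 0.344828, d = −0.75 ln(1 − 0.459771) = 0.461822 ≈ 0.462.
Sp1–Sp3: 11/29 sites differ → p ≈ 0.37931, d = −0.75 ln(1 − 0.505747) = 0.528531 ≈ 0.529.
Sp2–Sp3: 13/29 sites differ → p ≈ 0.448276, d = −0.75 ln(1 − 0.597701) = 0.682920 ≈ 0.683.

d(Sp1,Sp2) = 0.462, d(Sp1,Sp3) = 0.529, d(Sp2,Sp3) = 0.683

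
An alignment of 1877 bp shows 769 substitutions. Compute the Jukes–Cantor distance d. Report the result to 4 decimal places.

p = 769/1877 ≈ 0.409696.
d = −(3/4) ln(1 − 4p/3) = −0.75 ln(1 − 0.546261) = −0.75 ln(0.453739)
  = −0.75 × (-0.790233) = 0.592675 substitutions/site.

0.5927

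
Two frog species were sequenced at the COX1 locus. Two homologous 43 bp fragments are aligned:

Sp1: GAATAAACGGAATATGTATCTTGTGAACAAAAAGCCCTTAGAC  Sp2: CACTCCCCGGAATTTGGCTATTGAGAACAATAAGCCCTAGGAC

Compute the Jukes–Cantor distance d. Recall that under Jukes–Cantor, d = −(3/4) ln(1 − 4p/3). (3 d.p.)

The sequences differ at 13 of 43 sites, so p = 13/43 ≈ 0.302326.
d = −(3/4) ln(1 − 4p/3) = −0.75 ln(1 − 0.403101) = −0.75 ln(0.596899)
  = −0.75 × (-0.516007) = 0.387005 substitutions/site.

0.387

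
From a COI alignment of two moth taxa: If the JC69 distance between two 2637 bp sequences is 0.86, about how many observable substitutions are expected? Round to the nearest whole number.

Invert JC69: p = (3/4)(1 − e^(−4d/3)) = 0.75 × (1 − e^(-1.146667)) = 0.75 × (1 − 0.317694) = 0.511730.
Expected differing sites = pL ≈ 0.511730 × 2637 = 1349.43201 ≈ 1349.

1349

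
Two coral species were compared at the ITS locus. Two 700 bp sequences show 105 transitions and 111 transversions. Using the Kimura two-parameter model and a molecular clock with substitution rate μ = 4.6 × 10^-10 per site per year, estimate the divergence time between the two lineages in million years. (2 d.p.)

P = 105/700 = 0.15 and Q = 111/700 ≈ 0.158571.
Under the Kimura two-parameter model, d = −½ ln(1 − 2P − Q) − ¼ ln(1 − 2Q).
1 − 2P − Q = 0.541429, giving −½ ln(0.541429) = 0.306772.
1 − 2Q = 0.682858, giving −¼ ln(0.682858) = 0.095367.
d = 0.306772 + 0.095367 = 0.402139.
Under a molecular clock d = 2μt, so t = d/(2μ) = 0.402139 / (2 × 4.6 × 10^-10) = 437.11 million years.

437.11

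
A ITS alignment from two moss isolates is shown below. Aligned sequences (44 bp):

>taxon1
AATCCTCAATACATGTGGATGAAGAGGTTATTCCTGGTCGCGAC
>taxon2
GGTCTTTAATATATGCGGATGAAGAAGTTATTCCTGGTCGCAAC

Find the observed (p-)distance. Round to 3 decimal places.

The sequences differ at 8 of 44 positions (sites 1, 2, 5, 7, 12, 16, 26, 42).
p = 8/44 = 0.181818… ≈ 0.182 (to 3 d.p.).

0.182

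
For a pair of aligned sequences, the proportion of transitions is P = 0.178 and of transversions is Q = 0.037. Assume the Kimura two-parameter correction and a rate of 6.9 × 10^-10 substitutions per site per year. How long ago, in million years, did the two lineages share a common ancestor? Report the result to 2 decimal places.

194.81

Under the Kimura two-parameter model, d = −½ ln(1 − 2P − Q) − ¼ ln(1 − 2Q).
1 − 2P − Q = 0.607, giving −½ ln(0.607) = 0.249613.
1 − 2Q = 0.926, giving −¼ ln(0.926) = 0.019220.
d = 0.249613 + 0.019220 = 0.268833.
Under a molecular clock d = 2μt, so t = d/(2μ) = 0.268833 / (2 × 6.9 × 10^-10) = 194.81 million years.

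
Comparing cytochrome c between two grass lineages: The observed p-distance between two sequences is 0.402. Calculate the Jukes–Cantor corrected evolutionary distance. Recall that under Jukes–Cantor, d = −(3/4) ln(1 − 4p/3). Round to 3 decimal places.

0.576

d = −(3/4) ln(1 − 4p/3) = −0.75 ln(1 − 0.536) = −0.75 ln(0.464)
  = −0.75 × (-0.767871) = 0.575903 substitutions/site.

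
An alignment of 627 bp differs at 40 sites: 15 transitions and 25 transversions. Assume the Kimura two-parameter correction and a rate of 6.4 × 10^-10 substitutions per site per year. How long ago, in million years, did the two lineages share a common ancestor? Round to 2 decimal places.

P = 15/627 ≈ 0.023923 and Q = 25/627 ≈ 0.039872.
Under the Kimura two-parameter model, d = −½ ln(1 − 2P − Q) − ¼ ln(1 − 2Q).
1 − 2P − Q = 0.912282, giving −½ ln(0.912282) = 0.045903.
1 − 2Q = 0.920256, giving −¼ ln(0.920256) = 0.020776.
d = 0.045903 + 0.020776 = 0.066679.
Under a molecular clock d = 2μt, so t = d/(2μ) = 0.066679 / (2 × 6.4 × 10^-10) = 52.09 million years.

52.09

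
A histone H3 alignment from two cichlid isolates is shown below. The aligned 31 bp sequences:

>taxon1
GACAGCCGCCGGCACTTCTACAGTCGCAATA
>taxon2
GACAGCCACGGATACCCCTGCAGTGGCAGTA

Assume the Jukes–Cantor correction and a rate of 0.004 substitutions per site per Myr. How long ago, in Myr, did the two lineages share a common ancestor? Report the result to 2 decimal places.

The sequences differ at 9 of 31 sites (8, 10, 12, 13, 16, 17, 20, 25, 29), so p = 9/31 ≈ 0.290323.
d = −(3/4) ln(1 − 4p/3) = −0.75 ln(1 − 0.387097) = −0.75 ln(0.612903)
  = −0.75 × (-0.489549) = 0.367162 substitutions/site.
Under a molecular clock d = 2μt, so t = d/(2μ) = 0.367162 / (2 × 0.004) = 45.90 Myr.

45.90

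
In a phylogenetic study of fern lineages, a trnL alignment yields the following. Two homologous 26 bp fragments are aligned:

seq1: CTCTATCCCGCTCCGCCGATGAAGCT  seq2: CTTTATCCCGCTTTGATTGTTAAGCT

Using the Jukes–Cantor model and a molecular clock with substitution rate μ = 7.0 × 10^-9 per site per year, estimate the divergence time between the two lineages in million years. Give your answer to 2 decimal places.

28.29

The sequences differ at 8 of 26 sites (3, 13, 14, 16, 17, 18, 19, 21), so p = 8/26 ≈ 0.307692.
d = −(3/4) ln(1 − 4p/3) = −0.75 ln(1 − 0.410256) = −0.75 ln(0.589744)
  = −0.75 × (-0.528067) = 0.396050 substitutions/site.
Under a molecular clock d = 2μt, so t = d/(2μ) = 0.396050 / (2 × 7.0 × 10^-9) = 28.29 million years.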